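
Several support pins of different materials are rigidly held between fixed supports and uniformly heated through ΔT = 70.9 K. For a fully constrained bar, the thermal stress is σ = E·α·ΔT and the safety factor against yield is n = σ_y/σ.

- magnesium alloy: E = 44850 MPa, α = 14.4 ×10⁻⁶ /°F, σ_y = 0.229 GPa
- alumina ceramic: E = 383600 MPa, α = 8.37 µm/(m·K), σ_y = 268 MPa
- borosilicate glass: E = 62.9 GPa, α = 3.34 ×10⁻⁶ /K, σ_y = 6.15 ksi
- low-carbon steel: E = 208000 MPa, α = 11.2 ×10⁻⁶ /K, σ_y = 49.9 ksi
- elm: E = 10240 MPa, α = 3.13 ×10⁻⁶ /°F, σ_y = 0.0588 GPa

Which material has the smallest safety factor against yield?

alumina ceramic

Per material, after unit conversion:
  magnesium alloy: E = 44.85, α = 25.9, σ_y = 229.0 → σ = 82.4 MPa, n = 2.78
  alumina ceramic: E = 383.6, α = 8.37, σ_y = 268.0 → σ = 228 MPa, n = 1.18
  borosilicate glass: E = 62.90, α = 3.34, σ_y = 42.40 → σ = 14.9 MPa, n = 2.85
  low-carbon steel: E = 208.0, α = 11.2, σ_y = 344.0 → σ = 165 MPa, n = 2.08
  elm: E = 10.24, α = 5.63, σ_y = 58.80 → σ = 4.09 MPa, n = 14.4
The minimum is alumina ceramic at n = 1.18.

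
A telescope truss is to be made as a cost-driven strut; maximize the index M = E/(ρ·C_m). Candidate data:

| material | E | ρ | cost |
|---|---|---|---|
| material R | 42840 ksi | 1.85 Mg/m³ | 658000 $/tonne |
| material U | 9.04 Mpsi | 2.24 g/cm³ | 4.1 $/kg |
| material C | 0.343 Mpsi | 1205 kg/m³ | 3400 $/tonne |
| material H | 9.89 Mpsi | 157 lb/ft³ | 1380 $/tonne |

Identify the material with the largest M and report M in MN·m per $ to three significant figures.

Convert each candidate to consistent units, then evaluate M:
  material R: E = 295.4 GPa, ρ = 1850 kg/m³, cost = 658.0 $/kg
  material U: E = 62.33 GPa, ρ = 2240 kg/m³, cost = 4.100 $/kg
  material C: E = 2.365 GPa, ρ = 1205 kg/m³, cost = 3.400 $/kg
  material H: E = 68.19 GPa, ρ = 2515 kg/m³, cost = 1.380 $/kg
  material H: M = 19.6 MN·m per $
  material U: M = 6.79 MN·m per $
  material C: M = 0.577 MN·m per $
  material R: M = 0.243 MN·m per $
Highest index: material H.

material H, M = 19.6 MN·m per $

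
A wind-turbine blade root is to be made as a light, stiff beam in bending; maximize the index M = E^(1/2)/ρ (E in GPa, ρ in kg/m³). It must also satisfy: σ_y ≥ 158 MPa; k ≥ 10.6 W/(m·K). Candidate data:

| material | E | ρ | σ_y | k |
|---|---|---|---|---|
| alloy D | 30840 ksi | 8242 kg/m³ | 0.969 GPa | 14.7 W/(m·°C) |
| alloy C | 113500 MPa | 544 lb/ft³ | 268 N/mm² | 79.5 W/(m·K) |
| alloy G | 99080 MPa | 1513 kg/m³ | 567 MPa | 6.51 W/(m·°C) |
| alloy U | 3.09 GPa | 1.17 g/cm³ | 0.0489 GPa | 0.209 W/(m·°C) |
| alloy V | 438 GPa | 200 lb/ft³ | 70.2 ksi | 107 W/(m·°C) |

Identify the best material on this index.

alloy V

Screen on constraints: σ_y ≥ 158 MPa; k ≥ 10.6 W/(m·K). Survivors: alloy D, alloy C, alloy V.
Normalizing units and computing the index:
  alloy D: E = 212.6 GPa, ρ = 8242 kg/m³
  alloy C: E = 113.5 GPa, ρ = 8714 kg/m³
  alloy V: E = 438.0 GPa, ρ = 3204 kg/m³
  alloy V: M = 6.53×10⁻³
  alloy D: M = 1.77×10⁻³
  alloy C: M = 1.22×10⁻³
Highest index: alloy V.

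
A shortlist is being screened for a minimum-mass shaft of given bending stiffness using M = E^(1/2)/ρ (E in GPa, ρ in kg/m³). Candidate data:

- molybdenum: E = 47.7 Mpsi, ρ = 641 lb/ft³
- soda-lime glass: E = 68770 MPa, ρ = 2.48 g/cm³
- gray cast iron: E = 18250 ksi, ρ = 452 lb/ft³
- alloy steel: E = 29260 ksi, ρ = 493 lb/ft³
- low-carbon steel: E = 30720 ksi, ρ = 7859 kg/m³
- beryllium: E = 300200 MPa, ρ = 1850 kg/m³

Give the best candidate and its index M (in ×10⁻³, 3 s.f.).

beryllium, M = 9.37×10⁻³

In SI units:
  molybdenum: E = 328.9 GPa, ρ = 10270 kg/m³
  soda-lime glass: E = 68.77 GPa, ρ = 2480 kg/m³
  gray cast iron: E = 125.8 GPa, ρ = 7240 kg/m³
  alloy steel: E = 201.7 GPa, ρ = 7897 kg/m³
  low-carbon steel: E = 211.8 GPa, ρ = 7859 kg/m³
  beryllium: E = 300.2 GPa, ρ = 1850 kg/m³
  beryllium: M = 9.37×10⁻³
  soda-lime glass: M = 3.34×10⁻³
  low-carbon steel: M = 1.85×10⁻³
  alloy steel: M = 1.80×10⁻³
  molybdenum: M = 1.77×10⁻³
  gray cast iron: M = 1.55×10⁻³
Highest index: beryllium.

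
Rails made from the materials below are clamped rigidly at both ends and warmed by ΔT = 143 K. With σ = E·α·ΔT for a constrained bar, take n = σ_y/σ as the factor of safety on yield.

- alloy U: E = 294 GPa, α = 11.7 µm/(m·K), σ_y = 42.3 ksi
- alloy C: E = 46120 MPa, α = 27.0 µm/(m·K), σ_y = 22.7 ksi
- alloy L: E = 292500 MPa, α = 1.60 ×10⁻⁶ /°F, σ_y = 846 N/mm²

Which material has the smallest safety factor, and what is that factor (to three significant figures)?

alloy U, n = 0.593

Per material, after unit conversion:
  alloy U: E = 294.0, α = 11.7, σ_y = 291.6 → σ = 492 MPa, n = 0.593
  alloy C: E = 46.12, α = 27.0, σ_y = 156.5 → σ = 178 MPa, n = 0.879
  alloy L: E = 292.5, α = 2.88, σ_y = 846.0 → σ = 120 MPa, n = 7.02
Alloy U has the lowest safety factor, n = 0.593.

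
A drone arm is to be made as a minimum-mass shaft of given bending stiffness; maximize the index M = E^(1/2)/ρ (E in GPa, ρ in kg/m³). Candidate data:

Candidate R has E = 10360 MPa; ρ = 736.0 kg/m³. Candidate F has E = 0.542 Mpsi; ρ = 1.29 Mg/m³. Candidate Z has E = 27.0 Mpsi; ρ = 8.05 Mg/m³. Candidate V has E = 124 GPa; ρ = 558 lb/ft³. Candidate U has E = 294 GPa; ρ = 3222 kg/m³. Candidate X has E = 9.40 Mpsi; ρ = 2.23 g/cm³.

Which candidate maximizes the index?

After converting to SI:
  candidate R: E = 10.36 GPa, ρ = 736.0 kg/m³
  candidate F: E = 3.737 GPa, ρ = 1290 kg/m³
  candidate Z: E = 186.2 GPa, ρ = 8050 kg/m³
  candidate V: E = 124.0 GPa, ρ = 8938 kg/m³
  candidate U: E = 294.0 GPa, ρ = 3222 kg/m³
  candidate X: E = 64.81 GPa, ρ = 2230 kg/m³
  candidate U: M = 5.32×10⁻³
  candidate R: M = 4.37×10⁻³
  candidate X: M = 3.61×10⁻³
  candidate Z: M = 1.69×10⁻³
  candidate F: M = 1.50×10⁻³
  candidate V: M = 1.25×10⁻³
The maximum is for candidate U.

candidate U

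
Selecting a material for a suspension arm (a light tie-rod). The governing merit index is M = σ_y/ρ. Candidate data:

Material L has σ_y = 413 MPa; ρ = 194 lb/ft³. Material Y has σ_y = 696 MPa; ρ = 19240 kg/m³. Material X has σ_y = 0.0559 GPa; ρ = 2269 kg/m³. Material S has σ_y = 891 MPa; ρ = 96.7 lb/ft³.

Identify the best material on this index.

Convert each candidate to consistent units, then evaluate M:
  material L: σ_y = 413.0 MPa, ρ = 3108 kg/m³
  material Y: σ_y = 696.0 MPa, ρ = 19240 kg/m³
  material X: σ_y = 55.90 MPa, ρ = 2269 kg/m³
  material S: σ_y = 891.0 MPa, ρ = 1549 kg/m³
  material S: M = 575 kN·m/kg
  material L: M = 133 kN·m/kg
  material Y: M = 36.2 kN·m/kg
  material X: M = 24.6 kN·m/kg
The maximum is for material S.

material S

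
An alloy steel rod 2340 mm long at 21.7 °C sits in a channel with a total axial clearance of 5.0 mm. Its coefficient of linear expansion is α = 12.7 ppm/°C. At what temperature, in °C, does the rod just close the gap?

α·L₀·ΔT = 5.0 mm ⇒ ΔT = 5.0 / (12.7×10⁻⁶ × 2340.0) = 168.2 K.
T = 21.7 + 168.2 = 189.9 °C.

190 °C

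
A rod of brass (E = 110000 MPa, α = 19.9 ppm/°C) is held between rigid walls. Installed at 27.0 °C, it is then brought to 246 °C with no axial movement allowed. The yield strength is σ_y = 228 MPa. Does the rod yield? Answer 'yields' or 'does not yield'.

yields

E = 110000 MPa = 110.0 GPa.
ΔT = 219.0 K. Constrained thermal stress σ = E·α·ΔT = 110.0×10³ MPa × 19.9×10⁻⁶ × 219.0 = 479 MPa (compressive).
Compare to σ_y = 228 MPa: σ ≥ σ_y, so it yields.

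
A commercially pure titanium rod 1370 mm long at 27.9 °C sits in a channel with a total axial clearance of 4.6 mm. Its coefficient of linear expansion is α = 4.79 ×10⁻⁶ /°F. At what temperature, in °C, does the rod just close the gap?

417 °C

α = 4.79×10⁻⁶/°F × 9/5 = 8.62×10⁻⁶/K.
α·L₀·ΔT = 4.6 mm ⇒ ΔT = 4.6 / (8.62×10⁻⁶ × 1370.0) = 389.4 K.
T = 27.9 + 389.4 = 417.3 °C.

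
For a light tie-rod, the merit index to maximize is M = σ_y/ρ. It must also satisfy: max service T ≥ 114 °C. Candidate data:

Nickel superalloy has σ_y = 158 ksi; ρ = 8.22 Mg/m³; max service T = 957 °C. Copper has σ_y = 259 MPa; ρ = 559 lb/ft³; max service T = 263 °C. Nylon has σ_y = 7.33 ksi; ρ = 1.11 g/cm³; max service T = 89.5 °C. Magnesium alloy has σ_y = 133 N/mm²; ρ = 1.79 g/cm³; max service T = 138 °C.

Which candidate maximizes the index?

Screen on constraints: max service T ≥ 114 °C. Survivors: nickel superalloy, copper, magnesium alloy.
Normalizing units and computing the index:
  nickel superalloy: σ_y = 1089 MPa, ρ = 8220 kg/m³
  copper: σ_y = 259.0 MPa, ρ = 8954 kg/m³
  magnesium alloy: σ_y = 133.0 MPa, ρ = 1790 kg/m³
  nickel superalloy: M = 133 kN·m/kg
  magnesium alloy: M = 74.3 kN·m/kg
  copper: M = 28.9 kN·m/kg
Highest index: nickel superalloy.

nickel superalloy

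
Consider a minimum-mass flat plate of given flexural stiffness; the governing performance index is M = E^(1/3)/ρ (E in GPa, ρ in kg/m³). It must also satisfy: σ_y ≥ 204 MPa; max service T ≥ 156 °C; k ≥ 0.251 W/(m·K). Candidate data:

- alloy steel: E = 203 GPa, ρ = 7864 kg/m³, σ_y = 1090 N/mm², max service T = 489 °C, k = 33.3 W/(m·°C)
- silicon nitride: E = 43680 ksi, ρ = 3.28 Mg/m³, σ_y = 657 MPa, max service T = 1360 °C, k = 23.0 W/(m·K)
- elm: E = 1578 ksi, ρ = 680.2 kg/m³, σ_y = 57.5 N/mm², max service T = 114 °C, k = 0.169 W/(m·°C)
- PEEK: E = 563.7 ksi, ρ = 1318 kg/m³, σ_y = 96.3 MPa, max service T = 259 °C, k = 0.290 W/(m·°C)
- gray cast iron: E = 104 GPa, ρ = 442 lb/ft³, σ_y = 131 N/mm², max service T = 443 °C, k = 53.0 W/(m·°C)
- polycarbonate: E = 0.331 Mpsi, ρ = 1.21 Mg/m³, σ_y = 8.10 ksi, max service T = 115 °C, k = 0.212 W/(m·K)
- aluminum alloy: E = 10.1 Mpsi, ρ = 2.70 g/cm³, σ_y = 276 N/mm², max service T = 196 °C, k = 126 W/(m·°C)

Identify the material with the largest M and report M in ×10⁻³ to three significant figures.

Screen on constraints: σ_y ≥ 204 MPa; max service T ≥ 156 °C; k ≥ 0.251 W/(m·K). Survivors: alloy steel, silicon nitride, aluminum alloy.
Putting every candidate on a common basis:
  alloy steel: E = 203.0 GPa, ρ = 7864 kg/m³
  silicon nitride: E = 301.2 GPa, ρ = 3280 kg/m³
  aluminum alloy: E = 69.64 GPa, ρ = 2700 kg/m³
  silicon nitride: M = 2.04×10⁻³
  aluminum alloy: M = 1.52×10⁻³
  alloy steel: M = 0.747×10⁻³
Silicon nitride has the largest M.

silicon nitride, M = 2.04×10⁻³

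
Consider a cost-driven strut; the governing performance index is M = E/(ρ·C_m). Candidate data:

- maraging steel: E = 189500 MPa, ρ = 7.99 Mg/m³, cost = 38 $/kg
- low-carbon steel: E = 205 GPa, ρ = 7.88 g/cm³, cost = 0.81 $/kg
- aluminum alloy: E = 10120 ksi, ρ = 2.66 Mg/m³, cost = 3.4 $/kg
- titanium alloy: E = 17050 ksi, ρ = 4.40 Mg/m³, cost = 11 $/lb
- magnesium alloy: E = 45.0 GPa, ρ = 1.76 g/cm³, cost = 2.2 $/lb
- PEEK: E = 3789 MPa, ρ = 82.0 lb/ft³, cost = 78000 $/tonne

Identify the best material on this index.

low-carbon steel

In SI units:
  maraging steel: E = 189.5 GPa, ρ = 7990 kg/m³, cost = 38.00 $/kg
  low-carbon steel: E = 205.0 GPa, ρ = 7880 kg/m³, cost = 0.8100 $/kg
  aluminum alloy: E = 69.77 GPa, ρ = 2660 kg/m³, cost = 3.400 $/kg
  titanium alloy: E = 117.6 GPa, ρ = 4400 kg/m³, cost = 24.25 $/kg
  magnesium alloy: E = 45.00 GPa, ρ = 1760 kg/m³, cost = 4.850 $/kg
  PEEK: E = 3.789 GPa, ρ = 1314 kg/m³, cost = 78.00 $/kg
  low-carbon steel: M = 32.1 MN·m per $
  aluminum alloy: M = 7.72 MN·m per $
  magnesium alloy: M = 5.27 MN·m per $
  titanium alloy: M = 1.10 MN·m per $
  maraging steel: M = 0.624 MN·m per $
  PEEK: M = 0.0370 MN·m per $
Low-carbon steel ranks first.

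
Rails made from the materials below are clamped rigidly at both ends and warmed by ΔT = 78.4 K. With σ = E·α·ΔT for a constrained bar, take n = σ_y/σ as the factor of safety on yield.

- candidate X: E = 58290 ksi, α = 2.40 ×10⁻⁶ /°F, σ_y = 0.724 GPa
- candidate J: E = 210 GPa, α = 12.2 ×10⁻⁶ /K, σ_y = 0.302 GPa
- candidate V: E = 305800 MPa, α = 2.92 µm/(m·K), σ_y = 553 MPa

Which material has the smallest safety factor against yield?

With everything in SI (GPa, ×10⁻⁶/K, MPa):
  candidate X: E = 401.9, α = 4.32, σ_y = 724.0 → σ = 136 MPa, n = 5.32
  candidate J: E = 210.0, α = 12.2, σ_y = 302.0 → σ = 201 MPa, n = 1.50
  candidate V: E = 305.8, α = 2.92, σ_y = 553.0 → σ = 70.0 MPa, n = 7.90
Candidate J has the lowest safety factor, n = 1.50.

candidate J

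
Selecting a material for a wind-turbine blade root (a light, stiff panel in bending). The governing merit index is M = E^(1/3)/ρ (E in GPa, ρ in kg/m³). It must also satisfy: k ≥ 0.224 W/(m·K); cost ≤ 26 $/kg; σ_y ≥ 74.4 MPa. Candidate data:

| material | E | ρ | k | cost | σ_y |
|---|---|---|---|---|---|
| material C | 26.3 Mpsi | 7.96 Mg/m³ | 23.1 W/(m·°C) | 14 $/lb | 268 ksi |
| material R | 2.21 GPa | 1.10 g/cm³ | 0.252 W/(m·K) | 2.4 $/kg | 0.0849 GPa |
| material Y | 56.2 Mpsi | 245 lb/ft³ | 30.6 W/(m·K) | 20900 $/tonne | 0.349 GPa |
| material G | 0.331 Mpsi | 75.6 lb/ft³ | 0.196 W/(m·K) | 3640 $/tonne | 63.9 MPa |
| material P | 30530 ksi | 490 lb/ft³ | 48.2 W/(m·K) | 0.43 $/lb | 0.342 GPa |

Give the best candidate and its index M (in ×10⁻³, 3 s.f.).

Screen on constraints: k ≥ 0.224 W/(m·K); cost ≤ 26 $/kg; σ_y ≥ 74.4 MPa. Survivors: material R, material Y, material P.
Normalizing units and computing the index:
  material R: E = 2.210 GPa, ρ = 1100 kg/m³
  material Y: E = 387.5 GPa, ρ = 3925 kg/m³
  material P: E = 210.5 GPa, ρ = 7849 kg/m³
  material Y: M = 1.86×10⁻³
  material R: M = 1.18×10⁻³
  material P: M = 0.758×10⁻³
Material Y ranks first.

material Y, M = 1.86×10⁻³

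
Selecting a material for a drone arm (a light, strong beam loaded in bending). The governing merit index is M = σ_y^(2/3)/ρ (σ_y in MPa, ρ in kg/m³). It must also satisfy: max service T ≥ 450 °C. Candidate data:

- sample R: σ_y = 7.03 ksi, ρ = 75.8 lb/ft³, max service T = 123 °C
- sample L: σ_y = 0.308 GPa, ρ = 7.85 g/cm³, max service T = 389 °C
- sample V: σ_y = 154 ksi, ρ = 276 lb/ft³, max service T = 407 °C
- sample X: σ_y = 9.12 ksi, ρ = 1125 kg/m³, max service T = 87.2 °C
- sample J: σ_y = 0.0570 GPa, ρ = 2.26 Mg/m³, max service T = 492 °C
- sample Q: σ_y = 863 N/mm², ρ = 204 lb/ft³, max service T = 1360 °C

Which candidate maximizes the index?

Screen on constraints: max service T ≥ 450 °C. Survivors: sample J, sample Q.
Normalizing units and computing the index:
  sample J: σ_y = 57.00 MPa, ρ = 2260 kg/m³
  sample Q: σ_y = 863.0 MPa, ρ = 3268 kg/m³
  sample Q: M = 27.7×10⁻³
  sample J: M = 6.55×10⁻³
Highest index: sample Q.

sample Q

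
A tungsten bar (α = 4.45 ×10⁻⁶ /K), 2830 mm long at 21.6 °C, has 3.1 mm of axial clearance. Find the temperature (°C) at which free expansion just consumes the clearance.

α·L₀·ΔT = 3.1 mm ⇒ ΔT = 3.1 / (4.45×10⁻⁶ × 2830.0) = 246.2 K.
T = 21.6 + 246.2 = 267.8 °C.

268 °C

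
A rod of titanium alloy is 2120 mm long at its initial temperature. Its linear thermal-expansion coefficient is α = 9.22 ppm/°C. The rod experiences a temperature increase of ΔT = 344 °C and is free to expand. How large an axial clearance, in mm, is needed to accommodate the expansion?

6.72 mm

ΔL = α·L₀·ΔT = 9.22×10⁻⁶ × 2120 mm × 344.0 K = 6.72 mm.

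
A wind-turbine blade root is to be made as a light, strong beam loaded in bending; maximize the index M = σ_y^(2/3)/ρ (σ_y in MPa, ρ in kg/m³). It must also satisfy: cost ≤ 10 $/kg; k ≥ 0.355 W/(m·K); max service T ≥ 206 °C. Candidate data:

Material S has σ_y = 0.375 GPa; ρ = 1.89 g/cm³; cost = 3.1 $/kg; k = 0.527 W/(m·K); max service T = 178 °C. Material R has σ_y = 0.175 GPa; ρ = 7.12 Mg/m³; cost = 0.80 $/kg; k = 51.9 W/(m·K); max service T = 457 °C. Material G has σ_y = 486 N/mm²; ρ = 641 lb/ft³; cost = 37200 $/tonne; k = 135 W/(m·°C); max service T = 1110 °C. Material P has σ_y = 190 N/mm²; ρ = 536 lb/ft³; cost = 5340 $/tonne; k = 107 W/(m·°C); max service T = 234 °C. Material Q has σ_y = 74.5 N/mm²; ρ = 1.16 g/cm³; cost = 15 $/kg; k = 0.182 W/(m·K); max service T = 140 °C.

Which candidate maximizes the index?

material R

Screen on constraints: cost ≤ 10 $/kg; k ≥ 0.355 W/(m·K); max service T ≥ 206 °C. Survivors: material R, material P.
After converting to SI:
  material R: σ_y = 175.0 MPa, ρ = 7120 kg/m³
  material P: σ_y = 190.0 MPa, ρ = 8586 kg/m³
  material R: M = 4.39×10⁻³
  material P: M = 3.85×10⁻³
Material R ranks first.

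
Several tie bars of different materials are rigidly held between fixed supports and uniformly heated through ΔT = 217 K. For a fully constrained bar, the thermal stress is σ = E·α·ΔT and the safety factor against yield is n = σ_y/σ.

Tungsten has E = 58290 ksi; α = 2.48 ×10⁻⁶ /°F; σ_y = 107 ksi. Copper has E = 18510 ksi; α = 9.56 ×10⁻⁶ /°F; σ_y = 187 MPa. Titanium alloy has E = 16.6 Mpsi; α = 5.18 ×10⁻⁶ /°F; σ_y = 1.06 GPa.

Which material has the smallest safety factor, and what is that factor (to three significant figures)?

With everything in SI (GPa, ×10⁻⁶/K, MPa):
  tungsten: E = 401.9, α = 4.46, σ_y = 737.7 → σ = 389 MPa, n = 1.89
  copper: E = 127.6, α = 17.2, σ_y = 187.0 → σ = 477 MPa, n = 0.392
  titanium alloy: E = 114.5, α = 9.32, σ_y = 1060 → σ = 232 MPa, n = 4.58
Copper has the lowest safety factor, n = 0.392.

copper, n = 0.392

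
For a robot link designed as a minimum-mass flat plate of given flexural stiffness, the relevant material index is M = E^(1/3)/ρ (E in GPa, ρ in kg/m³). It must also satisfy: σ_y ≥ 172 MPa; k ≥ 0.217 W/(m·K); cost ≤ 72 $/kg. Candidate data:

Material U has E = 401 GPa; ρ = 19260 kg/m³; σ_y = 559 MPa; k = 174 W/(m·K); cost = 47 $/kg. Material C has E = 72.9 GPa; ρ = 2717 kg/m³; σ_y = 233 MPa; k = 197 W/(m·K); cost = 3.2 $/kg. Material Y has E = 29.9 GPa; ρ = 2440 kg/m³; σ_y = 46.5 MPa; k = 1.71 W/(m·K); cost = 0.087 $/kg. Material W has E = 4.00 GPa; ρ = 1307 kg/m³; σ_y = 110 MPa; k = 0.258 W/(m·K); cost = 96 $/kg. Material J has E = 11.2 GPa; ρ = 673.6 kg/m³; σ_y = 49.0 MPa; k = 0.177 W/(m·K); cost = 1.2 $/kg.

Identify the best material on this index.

Screen on constraints: σ_y ≥ 172 MPa; k ≥ 0.217 W/(m·K); cost ≤ 72 $/kg. Survivors: material U, material C.
Evaluate M for each candidate:
  material C: M = 1.54×10⁻³
  material U: M = 0.383×10⁻³
Material C ranks first.

material C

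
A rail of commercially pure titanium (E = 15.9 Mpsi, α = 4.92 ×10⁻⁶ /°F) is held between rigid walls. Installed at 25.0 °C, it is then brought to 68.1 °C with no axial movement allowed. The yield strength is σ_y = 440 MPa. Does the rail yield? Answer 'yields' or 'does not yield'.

E = 15.9 Mpsi = 109.6 GPa.
α = 4.92×10⁻⁶/°F × 9/5 = 8.86×10⁻⁶/K.
ΔT = 43.10 K. Constrained thermal stress σ = E·α·ΔT = 109.6×10³ MPa × 8.86×10⁻⁶ × 43.10 = 41.8 MPa (compressive).
Compare to σ_y = 440 MPa: σ < σ_y, so it does not yield.

does not yield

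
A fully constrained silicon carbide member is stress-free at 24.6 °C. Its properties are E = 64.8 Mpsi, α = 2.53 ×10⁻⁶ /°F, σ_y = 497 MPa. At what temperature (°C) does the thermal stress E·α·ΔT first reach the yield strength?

269 °C

E = 64.8 Mpsi = 446.8 GPa.
α = 2.53×10⁻⁶/°F × 9/5 = 4.55×10⁻⁶/K.
E·α·ΔT = 497.0 MPa ⇒ ΔT = 497.0 / (446.8×10³ × 4.55×10⁻⁶) = 244.3 K.
T = 24.6 + 244.3 = 268.9 °C.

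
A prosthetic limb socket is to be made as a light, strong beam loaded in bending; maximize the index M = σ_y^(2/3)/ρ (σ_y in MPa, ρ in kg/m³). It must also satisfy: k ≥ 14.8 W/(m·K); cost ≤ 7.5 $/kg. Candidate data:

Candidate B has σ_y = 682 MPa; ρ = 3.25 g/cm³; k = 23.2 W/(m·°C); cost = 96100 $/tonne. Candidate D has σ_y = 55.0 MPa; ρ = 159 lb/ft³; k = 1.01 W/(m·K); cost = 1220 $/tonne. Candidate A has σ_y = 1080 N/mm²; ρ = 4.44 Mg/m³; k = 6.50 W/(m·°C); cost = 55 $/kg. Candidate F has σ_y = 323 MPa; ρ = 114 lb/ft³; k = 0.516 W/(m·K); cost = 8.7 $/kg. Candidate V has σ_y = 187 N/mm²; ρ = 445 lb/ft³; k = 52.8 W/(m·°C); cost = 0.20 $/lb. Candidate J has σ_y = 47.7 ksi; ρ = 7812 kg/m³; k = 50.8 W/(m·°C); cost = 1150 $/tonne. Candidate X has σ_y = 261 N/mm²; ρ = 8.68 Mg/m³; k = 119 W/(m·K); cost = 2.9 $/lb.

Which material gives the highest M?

Screen on constraints: k ≥ 14.8 W/(m·K); cost ≤ 7.5 $/kg. Survivors: candidate V, candidate J, candidate X.
Normalizing units and computing the index:
  candidate V: σ_y = 187.0 MPa, ρ = 7128 kg/m³
  candidate J: σ_y = 328.9 MPa, ρ = 7812 kg/m³
  candidate X: σ_y = 261.0 MPa, ρ = 8680 kg/m³
  candidate J: M = 6.10×10⁻³
  candidate X: M = 4.71×10⁻³
  candidate V: M = 4.59×10⁻³
Highest index: candidate J.

candidate J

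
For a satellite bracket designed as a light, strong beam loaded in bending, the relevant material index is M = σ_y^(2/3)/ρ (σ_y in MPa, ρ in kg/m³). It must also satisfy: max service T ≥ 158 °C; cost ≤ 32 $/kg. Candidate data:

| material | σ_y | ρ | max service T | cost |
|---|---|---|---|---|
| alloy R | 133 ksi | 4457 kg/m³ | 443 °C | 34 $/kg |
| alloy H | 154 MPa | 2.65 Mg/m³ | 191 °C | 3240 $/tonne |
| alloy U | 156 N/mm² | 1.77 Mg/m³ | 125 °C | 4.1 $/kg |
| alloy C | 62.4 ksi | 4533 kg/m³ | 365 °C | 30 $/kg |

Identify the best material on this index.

alloy C

Screen on constraints: max service T ≥ 158 °C; cost ≤ 32 $/kg. Survivors: alloy H, alloy C.
Normalizing units and computing the index:
  alloy H: σ_y = 154.0 MPa, ρ = 2650 kg/m³
  alloy C: σ_y = 430.2 MPa, ρ = 4533 kg/m³
  alloy C: M = 12.6×10⁻³
  alloy H: M = 10.8×10⁻³
Alloy C has the largest M.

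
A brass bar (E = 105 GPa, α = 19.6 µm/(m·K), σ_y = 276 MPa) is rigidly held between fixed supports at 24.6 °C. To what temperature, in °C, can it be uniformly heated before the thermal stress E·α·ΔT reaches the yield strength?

159 °C

E·α·ΔT = 276.0 MPa ⇒ ΔT = 276.0 / (105.0×10³ × 19.6×10⁻⁶) = 134.1 K.
T = 24.6 + 134.1 = 158.7 °C.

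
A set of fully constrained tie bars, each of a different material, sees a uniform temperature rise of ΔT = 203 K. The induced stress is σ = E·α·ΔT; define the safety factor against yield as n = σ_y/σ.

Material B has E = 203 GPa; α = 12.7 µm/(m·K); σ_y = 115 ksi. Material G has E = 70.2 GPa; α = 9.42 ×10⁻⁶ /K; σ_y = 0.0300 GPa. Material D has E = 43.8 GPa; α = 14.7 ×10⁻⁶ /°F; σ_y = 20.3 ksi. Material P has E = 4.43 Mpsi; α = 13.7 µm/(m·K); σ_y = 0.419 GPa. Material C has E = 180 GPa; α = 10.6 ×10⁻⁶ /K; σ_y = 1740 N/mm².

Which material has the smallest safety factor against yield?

material G

Converting E to GPa, α to ×10⁻⁶/K, σ_y to MPa, then σ and n for each:
  material B: E = 203.0, α = 12.7, σ_y = 792.9 → σ = 523 MPa, n = 1.52
  material G: E = 70.20, α = 9.42, σ_y = 30.00 → σ = 134 MPa, n = 0.223
  material D: E = 43.80, α = 26.5, σ_y = 140.0 → σ = 235 MPa, n = 0.595
  material P: E = 30.54, α = 13.7, σ_y = 419.0 → σ = 84.9 MPa, n = 4.93
  material C: E = 180.0, α = 10.6, σ_y = 1740 → σ = 387 MPa, n = 4.49
Smallest n: material G with n = 0.223.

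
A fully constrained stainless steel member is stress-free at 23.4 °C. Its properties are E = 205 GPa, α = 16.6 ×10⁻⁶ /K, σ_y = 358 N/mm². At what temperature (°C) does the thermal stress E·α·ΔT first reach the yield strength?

σ_y = 358 N/mm² = 358.0 MPa.
E·α·ΔT = 358.0 MPa ⇒ ΔT = 358.0 / (205.0×10³ × 16.6×10⁻⁶) = 105.2 K.
T = 23.4 + 105.2 = 128.6 °C.

129 °C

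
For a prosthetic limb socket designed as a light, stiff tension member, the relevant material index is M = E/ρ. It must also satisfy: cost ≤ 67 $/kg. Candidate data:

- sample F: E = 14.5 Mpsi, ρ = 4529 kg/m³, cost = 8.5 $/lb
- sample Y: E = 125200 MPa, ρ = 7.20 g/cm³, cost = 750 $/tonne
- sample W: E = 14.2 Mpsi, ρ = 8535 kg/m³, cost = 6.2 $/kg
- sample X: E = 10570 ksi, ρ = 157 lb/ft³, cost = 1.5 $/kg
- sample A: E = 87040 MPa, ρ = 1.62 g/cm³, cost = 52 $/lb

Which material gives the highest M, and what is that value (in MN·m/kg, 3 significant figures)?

sample X, M = 29.0 MN·m/kg

Screen on constraints: cost ≤ 67 $/kg. Survivors: sample F, sample Y, sample W, sample X.
After converting to SI:
  sample F: E = 99.97 GPa, ρ = 4529 kg/m³
  sample Y: E = 125.2 GPa, ρ = 7200 kg/m³
  sample W: E = 97.91 GPa, ρ = 8535 kg/m³
  sample X: E = 72.88 GPa, ρ = 2515 kg/m³
  sample X: M = 29.0 MN·m/kg
  sample F: M = 22.1 MN·m/kg
  sample Y: M = 17.4 MN·m/kg
  sample W: M = 11.5 MN·m/kg
The maximum is for sample X.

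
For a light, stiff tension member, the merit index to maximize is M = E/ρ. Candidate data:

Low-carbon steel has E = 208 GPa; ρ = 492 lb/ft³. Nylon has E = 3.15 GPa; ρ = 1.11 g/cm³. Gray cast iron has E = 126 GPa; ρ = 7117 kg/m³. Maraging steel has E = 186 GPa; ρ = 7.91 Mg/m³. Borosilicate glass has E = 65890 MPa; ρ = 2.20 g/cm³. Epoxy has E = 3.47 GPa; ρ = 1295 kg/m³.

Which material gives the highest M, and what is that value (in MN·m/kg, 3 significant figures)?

Convert each candidate to consistent units, then evaluate M:
  low-carbon steel: E = 208.0 GPa, ρ = 7881 kg/m³
  nylon: E = 3.150 GPa, ρ = 1110 kg/m³
  gray cast iron: E = 126.0 GPa, ρ = 7117 kg/m³
  maraging steel: E = 186.0 GPa, ρ = 7910 kg/m³
  borosilicate glass: E = 65.89 GPa, ρ = 2200 kg/m³
  epoxy: E = 3.470 GPa, ρ = 1295 kg/m³
  borosilicate glass: M = 29.9 MN·m/kg
  low-carbon steel: M = 26.4 MN·m/kg
  maraging steel: M = 23.5 MN·m/kg
  gray cast iron: M = 17.7 MN·m/kg
  nylon: M = 2.84 MN·m/kg
  epoxy: M = 2.68 MN·m/kg
Borosilicate glass ranks first.

borosilicate glass, M = 29.9 MN·m/kg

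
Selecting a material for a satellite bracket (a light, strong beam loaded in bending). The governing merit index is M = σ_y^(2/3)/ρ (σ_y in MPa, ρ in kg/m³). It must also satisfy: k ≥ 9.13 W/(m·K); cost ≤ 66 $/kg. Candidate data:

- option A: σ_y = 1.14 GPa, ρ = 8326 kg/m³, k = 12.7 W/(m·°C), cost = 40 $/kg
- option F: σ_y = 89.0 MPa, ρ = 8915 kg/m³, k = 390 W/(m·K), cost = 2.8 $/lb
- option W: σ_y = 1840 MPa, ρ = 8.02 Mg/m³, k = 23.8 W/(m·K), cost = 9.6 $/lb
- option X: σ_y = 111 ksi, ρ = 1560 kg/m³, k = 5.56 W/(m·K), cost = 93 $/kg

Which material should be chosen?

Screen on constraints: k ≥ 9.13 W/(m·K); cost ≤ 66 $/kg. Survivors: option A, option F, option W.
In SI units:
  option A: σ_y = 1140 MPa, ρ = 8326 kg/m³
  option F: σ_y = 89.00 MPa, ρ = 8915 kg/m³
  option W: σ_y = 1840 MPa, ρ = 8020 kg/m³
  option W: M = 18.7×10⁻³
  option A: M = 13.1×10⁻³
  option F: M = 2.24×10⁻³
Highest index: option W.

option W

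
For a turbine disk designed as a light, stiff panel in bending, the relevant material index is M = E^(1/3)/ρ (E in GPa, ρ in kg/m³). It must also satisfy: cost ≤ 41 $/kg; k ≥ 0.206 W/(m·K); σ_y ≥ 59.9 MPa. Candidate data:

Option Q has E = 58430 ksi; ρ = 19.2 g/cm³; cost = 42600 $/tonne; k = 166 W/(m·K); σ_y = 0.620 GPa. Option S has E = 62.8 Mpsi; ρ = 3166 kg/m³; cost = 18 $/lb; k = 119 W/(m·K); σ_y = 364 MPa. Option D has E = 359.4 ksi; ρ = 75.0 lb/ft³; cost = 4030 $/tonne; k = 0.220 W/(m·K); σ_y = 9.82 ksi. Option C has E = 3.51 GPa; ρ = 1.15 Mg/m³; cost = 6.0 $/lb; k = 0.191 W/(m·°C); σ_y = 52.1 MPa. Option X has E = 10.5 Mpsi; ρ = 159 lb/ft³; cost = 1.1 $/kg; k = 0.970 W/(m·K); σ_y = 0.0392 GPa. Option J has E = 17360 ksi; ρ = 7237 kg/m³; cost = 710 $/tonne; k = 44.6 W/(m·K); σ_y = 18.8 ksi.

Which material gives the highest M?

option S

Screen on constraints: cost ≤ 41 $/kg; k ≥ 0.206 W/(m·K); σ_y ≥ 59.9 MPa. Survivors: option S, option D, option J.
Putting every candidate on a common basis:
  option S: E = 433.0 GPa, ρ = 3166 kg/m³
  option D: E = 2.478 GPa, ρ = 1201 kg/m³
  option J: E = 119.7 GPa, ρ = 7237 kg/m³
  option S: M = 2.39×10⁻³
  option D: M = 1.13×10⁻³
  option J: M = 0.681×10⁻³
Highest index: option S.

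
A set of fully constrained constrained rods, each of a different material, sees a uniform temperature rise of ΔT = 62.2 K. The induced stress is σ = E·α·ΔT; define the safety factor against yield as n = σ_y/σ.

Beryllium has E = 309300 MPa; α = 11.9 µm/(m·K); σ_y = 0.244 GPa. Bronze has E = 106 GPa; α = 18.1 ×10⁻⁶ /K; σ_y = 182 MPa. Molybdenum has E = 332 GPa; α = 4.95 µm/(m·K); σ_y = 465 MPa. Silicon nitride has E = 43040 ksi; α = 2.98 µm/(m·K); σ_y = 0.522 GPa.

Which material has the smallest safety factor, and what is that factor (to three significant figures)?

Per material, after unit conversion:
  beryllium: E = 309.3, α = 11.9, σ_y = 244.0 → σ = 229 MPa, n = 1.07
  bronze: E = 106.0, α = 18.1, σ_y = 182.0 → σ = 119 MPa, n = 1.53
  molybdenum: E = 332.0, α = 4.95, σ_y = 465.0 → σ = 102 MPa, n = 4.55
  silicon nitride: E = 296.8, α = 2.98, σ_y = 522.0 → σ = 55.0 MPa, n = 9.49
Beryllium has the lowest safety factor, n = 1.07.

beryllium, n = 1.07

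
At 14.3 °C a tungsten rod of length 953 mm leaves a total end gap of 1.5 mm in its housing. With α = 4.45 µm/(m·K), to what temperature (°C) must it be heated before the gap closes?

α·L₀·ΔT = 1.5 mm ⇒ ΔT = 1.5 / (4.45×10⁻⁶ × 953.0) = 353.7 K.
T = 14.3 + 353.7 = 368.0 °C.

368 °C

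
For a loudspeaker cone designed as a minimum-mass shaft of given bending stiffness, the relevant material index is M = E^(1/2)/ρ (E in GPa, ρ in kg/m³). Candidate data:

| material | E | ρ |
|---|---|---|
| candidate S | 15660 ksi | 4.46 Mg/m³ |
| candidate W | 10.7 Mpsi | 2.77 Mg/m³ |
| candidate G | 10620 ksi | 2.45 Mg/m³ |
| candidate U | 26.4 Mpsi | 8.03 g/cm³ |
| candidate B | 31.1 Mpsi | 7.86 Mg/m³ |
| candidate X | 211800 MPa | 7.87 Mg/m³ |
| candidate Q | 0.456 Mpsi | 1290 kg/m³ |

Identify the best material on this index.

candidate G

Convert each candidate to consistent units, then evaluate M:
  candidate S: E = 108.0 GPa, ρ = 4460 kg/m³
  candidate W: E = 73.77 GPa, ρ = 2770 kg/m³
  candidate G: E = 73.22 GPa, ρ = 2450 kg/m³
  candidate U: E = 182.0 GPa, ρ = 8030 kg/m³
  candidate B: E = 214.4 GPa, ρ = 7860 kg/m³
  candidate X: E = 211.8 GPa, ρ = 7870 kg/m³
  candidate Q: E = 3.144 GPa, ρ = 1290 kg/m³
  candidate G: M = 3.49×10⁻³
  candidate W: M = 3.10×10⁻³
  candidate S: M = 2.33×10⁻³
  candidate B: M = 1.86×10⁻³
  candidate X: M = 1.85×10⁻³
  candidate U: M = 1.68×10⁻³
  candidate Q: M = 1.37×10⁻³
Candidate G has the largest M.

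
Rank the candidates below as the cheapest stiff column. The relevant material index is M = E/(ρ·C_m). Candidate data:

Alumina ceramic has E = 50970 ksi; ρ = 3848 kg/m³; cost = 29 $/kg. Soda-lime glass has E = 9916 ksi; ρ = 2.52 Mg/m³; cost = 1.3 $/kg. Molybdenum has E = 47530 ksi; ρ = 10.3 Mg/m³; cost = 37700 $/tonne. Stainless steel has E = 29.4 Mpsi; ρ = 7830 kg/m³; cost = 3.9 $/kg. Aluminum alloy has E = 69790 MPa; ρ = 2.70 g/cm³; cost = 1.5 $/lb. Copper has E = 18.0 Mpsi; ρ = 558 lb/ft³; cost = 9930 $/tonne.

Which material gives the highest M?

soda-lime glass

After converting to SI:
  alumina ceramic: E = 351.4 GPa, ρ = 3848 kg/m³, cost = 29.00 $/kg
  soda-lime glass: E = 68.37 GPa, ρ = 2520 kg/m³, cost = 1.300 $/kg
  molybdenum: E = 327.7 GPa, ρ = 10300 kg/m³, cost = 37.70 $/kg
  stainless steel: E = 202.7 GPa, ρ = 7830 kg/m³, cost = 3.900 $/kg
  aluminum alloy: E = 69.79 GPa, ρ = 2700 kg/m³, cost = 3.307 $/kg
  copper: E = 124.1 GPa, ρ = 8938 kg/m³, cost = 9.930 $/kg
  soda-lime glass: M = 20.9 MN·m per $
  aluminum alloy: M = 7.82 MN·m per $
  stainless steel: M = 6.64 MN·m per $
  alumina ceramic: M = 3.15 MN·m per $
  copper: M = 1.40 MN·m per $
  molybdenum: M = 0.844 MN·m per $
Soda-lime glass has the largest M.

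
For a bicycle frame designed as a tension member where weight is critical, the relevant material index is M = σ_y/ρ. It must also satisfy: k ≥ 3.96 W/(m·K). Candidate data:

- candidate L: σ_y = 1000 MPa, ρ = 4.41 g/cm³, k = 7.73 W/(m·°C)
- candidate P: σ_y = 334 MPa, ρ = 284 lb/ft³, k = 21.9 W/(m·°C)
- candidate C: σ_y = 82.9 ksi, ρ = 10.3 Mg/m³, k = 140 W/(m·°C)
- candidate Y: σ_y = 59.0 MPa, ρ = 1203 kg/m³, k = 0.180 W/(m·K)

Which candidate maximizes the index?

Screen on constraints: k ≥ 3.96 W/(m·K). Survivors: candidate L, candidate P, candidate C.
Putting every candidate on a common basis:
  candidate L: σ_y = 1000 MPa, ρ = 4410 kg/m³
  candidate P: σ_y = 334.0 MPa, ρ = 4549 kg/m³
  candidate C: σ_y = 571.6 MPa, ρ = 10300 kg/m³
  candidate L: M = 227 kN·m/kg
  candidate P: M = 73.4 kN·m/kg
  candidate C: M = 55.5 kN·m/kg
Candidate L ranks first.

candidate L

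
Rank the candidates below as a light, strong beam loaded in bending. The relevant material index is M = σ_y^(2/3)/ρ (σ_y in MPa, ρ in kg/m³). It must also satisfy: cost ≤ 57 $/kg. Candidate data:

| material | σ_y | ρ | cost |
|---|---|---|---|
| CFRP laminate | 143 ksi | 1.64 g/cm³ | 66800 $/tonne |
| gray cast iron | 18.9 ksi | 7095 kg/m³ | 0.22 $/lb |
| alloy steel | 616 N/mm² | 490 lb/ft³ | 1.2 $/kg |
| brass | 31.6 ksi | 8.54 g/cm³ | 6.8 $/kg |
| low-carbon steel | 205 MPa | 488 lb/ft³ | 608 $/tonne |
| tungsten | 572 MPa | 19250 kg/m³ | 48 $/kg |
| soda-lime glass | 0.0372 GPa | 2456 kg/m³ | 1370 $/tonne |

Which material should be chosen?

Screen on constraints: cost ≤ 57 $/kg. Survivors: gray cast iron, alloy steel, brass, low-carbon steel, tungsten, soda-lime glass.
In SI units:
  gray cast iron: σ_y = 130.3 MPa, ρ = 7095 kg/m³
  alloy steel: σ_y = 616.0 MPa, ρ = 7849 kg/m³
  brass: σ_y = 217.9 MPa, ρ = 8540 kg/m³
  low-carbon steel: σ_y = 205.0 MPa, ρ = 7817 kg/m³
  tungsten: σ_y = 572.0 MPa, ρ = 19250 kg/m³
  soda-lime glass: σ_y = 37.20 MPa, ρ = 2456 kg/m³
  alloy steel: M = 9.22×10⁻³
  soda-lime glass: M = 4.54×10⁻³
  low-carbon steel: M = 4.45×10⁻³
  brass: M = 4.24×10⁻³
  gray cast iron: M = 3.62×10⁻³
  tungsten: M = 3.58×10⁻³
Alloy steel ranks first.

alloy steel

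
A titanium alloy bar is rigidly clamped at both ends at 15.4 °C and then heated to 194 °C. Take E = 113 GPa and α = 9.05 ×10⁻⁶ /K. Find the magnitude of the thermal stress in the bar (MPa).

ΔT = 178.6 K. Constrained thermal stress σ = E·α·ΔT = 113.0×10³ MPa × 9.05×10⁻⁶ × 178.6 = 183 MPa (compressive).

183 MPa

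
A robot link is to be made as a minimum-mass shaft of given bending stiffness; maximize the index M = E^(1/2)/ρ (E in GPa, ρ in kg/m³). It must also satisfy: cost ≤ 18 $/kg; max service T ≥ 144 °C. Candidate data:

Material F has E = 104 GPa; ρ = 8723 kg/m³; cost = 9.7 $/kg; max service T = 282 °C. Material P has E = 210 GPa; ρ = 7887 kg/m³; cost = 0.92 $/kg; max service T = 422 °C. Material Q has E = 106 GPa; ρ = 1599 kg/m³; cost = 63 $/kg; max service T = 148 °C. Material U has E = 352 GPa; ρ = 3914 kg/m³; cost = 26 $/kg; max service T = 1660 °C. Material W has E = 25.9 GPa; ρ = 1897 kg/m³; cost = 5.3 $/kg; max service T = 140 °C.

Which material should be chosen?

material P

Screen on constraints: cost ≤ 18 $/kg; max service T ≥ 144 °C. Survivors: material F, material P.
Evaluate M for each candidate:
  material P: M = 1.84×10⁻³
  material F: M = 1.17×10⁻³
Material P ranks first.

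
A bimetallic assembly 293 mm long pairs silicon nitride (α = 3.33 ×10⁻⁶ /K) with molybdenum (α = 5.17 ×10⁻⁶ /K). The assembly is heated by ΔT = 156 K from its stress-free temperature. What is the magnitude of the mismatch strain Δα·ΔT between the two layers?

Δα = |3.33 − 5.17|×10⁻⁶/K = 1.84×10⁻⁶/K.
Mismatch strain = Δα·ΔT = 1.84×10⁻⁶ × 156.0 = 2.87×10⁻⁴.

2.87×10⁻⁴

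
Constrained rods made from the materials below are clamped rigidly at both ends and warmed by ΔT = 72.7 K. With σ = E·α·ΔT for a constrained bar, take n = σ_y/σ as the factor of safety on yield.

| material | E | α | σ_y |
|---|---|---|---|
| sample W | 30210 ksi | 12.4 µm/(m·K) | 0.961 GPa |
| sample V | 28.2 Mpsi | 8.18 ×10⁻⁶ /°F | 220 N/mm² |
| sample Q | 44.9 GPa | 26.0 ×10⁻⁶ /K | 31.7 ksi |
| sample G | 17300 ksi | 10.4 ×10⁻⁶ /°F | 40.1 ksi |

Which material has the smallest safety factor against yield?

sample V

In consistent units (E in GPa, α in ×10⁻⁶/K, σ_y in MPa):
  sample W: E = 208.3, α = 12.4, σ_y = 961.0 → σ = 188 MPa, n = 5.12
  sample V: E = 194.4, α = 14.7, σ_y = 220.0 → σ = 208 MPa, n = 1.06
  sample Q: E = 44.90, α = 26.0, σ_y = 218.6 → σ = 84.9 MPa, n = 2.58
  sample G: E = 119.3, α = 18.7, σ_y = 276.5 → σ = 162 MPa, n = 1.70
The minimum is sample V at n = 1.06.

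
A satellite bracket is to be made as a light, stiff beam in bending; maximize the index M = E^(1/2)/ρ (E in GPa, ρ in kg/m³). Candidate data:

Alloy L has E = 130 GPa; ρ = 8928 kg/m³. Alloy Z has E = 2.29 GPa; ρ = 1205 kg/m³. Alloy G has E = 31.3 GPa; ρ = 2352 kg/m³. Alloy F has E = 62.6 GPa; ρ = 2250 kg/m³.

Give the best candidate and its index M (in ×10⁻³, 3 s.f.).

alloy F, M = 3.52×10⁻³

Computing M directly (units already consistent):
  alloy F: M = 3.52×10⁻³
  alloy G: M = 2.38×10⁻³
  alloy L: M = 1.28×10⁻³
  alloy Z: M = 1.26×10⁻³
The maximum is for alloy F.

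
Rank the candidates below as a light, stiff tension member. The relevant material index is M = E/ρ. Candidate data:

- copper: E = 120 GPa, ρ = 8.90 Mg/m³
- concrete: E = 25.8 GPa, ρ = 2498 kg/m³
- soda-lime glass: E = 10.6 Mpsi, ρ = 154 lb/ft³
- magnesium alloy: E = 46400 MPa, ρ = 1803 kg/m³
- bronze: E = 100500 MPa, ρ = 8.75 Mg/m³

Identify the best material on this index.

soda-lime glass

After converting to SI:
  copper: E = 120.0 GPa, ρ = 8900 kg/m³
  concrete: E = 25.80 GPa, ρ = 2498 kg/m³
  soda-lime glass: E = 73.08 GPa, ρ = 2467 kg/m³
  magnesium alloy: E = 46.40 GPa, ρ = 1803 kg/m³
  bronze: E = 100.5 GPa, ρ = 8750 kg/m³
  soda-lime glass: M = 29.6 MN·m/kg
  magnesium alloy: M = 25.7 MN·m/kg
  copper: M = 13.5 MN·m/kg
  bronze: M = 11.5 MN·m/kg
  concrete: M = 10.3 MN·m/kg
Soda-lime glass has the largest M.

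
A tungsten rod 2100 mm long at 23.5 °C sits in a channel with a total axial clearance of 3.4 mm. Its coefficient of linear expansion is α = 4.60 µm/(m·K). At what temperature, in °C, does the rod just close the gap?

α·L₀·ΔT = 3.4 mm ⇒ ΔT = 3.4 / (4.60×10⁻⁶ × 2100.0) = 352.0 K.
T = 23.5 + 352.0 = 375.5 °C.

375 °C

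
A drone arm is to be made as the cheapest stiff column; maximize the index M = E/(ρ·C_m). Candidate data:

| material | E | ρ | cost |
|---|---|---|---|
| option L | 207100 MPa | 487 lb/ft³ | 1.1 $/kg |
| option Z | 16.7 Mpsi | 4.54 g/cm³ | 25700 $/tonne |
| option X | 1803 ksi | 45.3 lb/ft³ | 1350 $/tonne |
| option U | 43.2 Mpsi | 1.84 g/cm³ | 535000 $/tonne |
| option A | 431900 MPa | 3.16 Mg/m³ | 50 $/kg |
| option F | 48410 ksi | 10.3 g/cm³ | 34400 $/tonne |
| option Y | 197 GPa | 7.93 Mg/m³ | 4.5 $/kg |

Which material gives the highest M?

option L

In SI units:
  option L: E = 207.1 GPa, ρ = 7801 kg/m³, cost = 1.100 $/kg
  option Z: E = 115.1 GPa, ρ = 4540 kg/m³, cost = 25.70 $/kg
  option X: E = 12.43 GPa, ρ = 725.6 kg/m³, cost = 1.350 $/kg
  option U: E = 297.9 GPa, ρ = 1840 kg/m³, cost = 535.0 $/kg
  option A: E = 431.9 GPa, ρ = 3160 kg/m³, cost = 50.00 $/kg
  option F: E = 333.8 GPa, ρ = 10300 kg/m³, cost = 34.40 $/kg
  option Y: E = 197.0 GPa, ρ = 7930 kg/m³, cost = 4.500 $/kg
  option L: M = 24.1 MN·m per $
  option X: M = 12.7 MN·m per $
  option Y: M = 5.52 MN·m per $
  option A: M = 2.73 MN·m per $
  option Z: M = 0.987 MN·m per $
  option F: M = 0.942 MN·m per $
  option U: M = 0.303 MN·m per $
Option L has the largest M.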